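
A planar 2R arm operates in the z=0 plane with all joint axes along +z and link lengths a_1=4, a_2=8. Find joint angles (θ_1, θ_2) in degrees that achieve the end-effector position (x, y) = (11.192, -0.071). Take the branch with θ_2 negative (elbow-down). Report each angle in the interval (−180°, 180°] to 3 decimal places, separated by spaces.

cos θ_2 = (125.2659−4²−8²)/(2·4·8) = 0.7073; θ_2 = -44.9860° (elbow-down)
β = atan2(-0.0710,11.1920) = -0.3635°; ψ = atan2(-5.6555,9.6582) = -30.3515°
θ_1 = β − ψ = 29.9880°

29.988 -44.986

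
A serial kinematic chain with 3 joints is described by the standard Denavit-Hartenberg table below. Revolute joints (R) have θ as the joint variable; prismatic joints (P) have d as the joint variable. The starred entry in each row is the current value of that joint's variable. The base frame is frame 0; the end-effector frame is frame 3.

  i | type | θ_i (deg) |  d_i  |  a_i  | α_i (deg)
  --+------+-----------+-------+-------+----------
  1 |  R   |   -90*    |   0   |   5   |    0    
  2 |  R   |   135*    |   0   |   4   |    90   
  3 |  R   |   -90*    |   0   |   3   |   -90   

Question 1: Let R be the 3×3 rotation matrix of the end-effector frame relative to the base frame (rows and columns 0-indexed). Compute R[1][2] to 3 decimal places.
0.707

End-effector z-axis (col 2 of R) = (0.7071,0.7071,0.0000)
R[1][2] = 0.7071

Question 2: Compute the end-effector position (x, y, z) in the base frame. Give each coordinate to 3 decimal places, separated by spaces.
2.828 -2.172 -3.000

after link 1: o_1 = (0.0000, -5.0000, 0.0000)
after link 2: o_2 = (2.8284, -2.1716, 0.0000)
after link 3: o_3 = (2.8284, -2.1716, -3.0000)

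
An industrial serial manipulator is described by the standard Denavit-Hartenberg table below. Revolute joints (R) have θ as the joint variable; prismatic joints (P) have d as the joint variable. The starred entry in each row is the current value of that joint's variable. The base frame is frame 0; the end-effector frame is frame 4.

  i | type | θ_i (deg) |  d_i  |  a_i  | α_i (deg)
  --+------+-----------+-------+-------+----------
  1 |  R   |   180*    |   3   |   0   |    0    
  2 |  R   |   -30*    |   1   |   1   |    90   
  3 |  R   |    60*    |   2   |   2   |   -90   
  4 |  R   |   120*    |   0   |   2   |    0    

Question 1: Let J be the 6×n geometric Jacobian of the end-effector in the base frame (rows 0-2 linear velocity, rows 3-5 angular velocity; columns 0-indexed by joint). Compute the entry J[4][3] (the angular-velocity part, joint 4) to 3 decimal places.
axis z_3 = (0.7500,-0.4330,0.5000); lever o_n−o_3 = (-0.4330,-1.7500,-0.8660)
cross product → J_v[:, 3] = (1.2500,0.4330,-1.5000)
J_ω[:, 3] = z_3
entry J[4][3] = -0.4330

-0.433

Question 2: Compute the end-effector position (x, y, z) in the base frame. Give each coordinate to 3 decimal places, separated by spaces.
-1.165 0.982 4.866

after link 1: o_1 = (0.0000, 0.0000, 3.0000)
after link 2: o_2 = (-0.8660, 0.5000, 4.0000)
after link 3: o_3 = (-0.7321, 2.7321, 5.7321)
after link 4: o_4 = (-1.1651, 0.9821, 4.8660)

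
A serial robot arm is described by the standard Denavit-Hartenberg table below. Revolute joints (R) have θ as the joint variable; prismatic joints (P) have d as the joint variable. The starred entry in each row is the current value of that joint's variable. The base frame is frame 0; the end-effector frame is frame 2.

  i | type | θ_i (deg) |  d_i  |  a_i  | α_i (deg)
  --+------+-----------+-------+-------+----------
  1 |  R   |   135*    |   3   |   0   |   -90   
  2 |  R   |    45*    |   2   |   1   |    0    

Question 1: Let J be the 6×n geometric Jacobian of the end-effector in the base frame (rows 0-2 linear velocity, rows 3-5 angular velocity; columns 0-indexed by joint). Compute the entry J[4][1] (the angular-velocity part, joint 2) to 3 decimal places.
-0.707

axis z_1 = (-0.7071,-0.7071,0.0000); lever o_n−o_1 = (-1.9142,-0.9142,-0.7071)
cross product → J_v[:, 1] = (0.5000,-0.5000,-0.7071)
J_ω[:, 1] = z_1
entry J[4][1] = -0.7071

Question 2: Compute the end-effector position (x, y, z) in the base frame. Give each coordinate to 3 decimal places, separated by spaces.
after link 1: o_1 = (0.0000, 0.0000, 3.0000)
after link 2: o_2 = (-1.9142, -0.9142, 2.2929)

-1.914 -0.914 2.293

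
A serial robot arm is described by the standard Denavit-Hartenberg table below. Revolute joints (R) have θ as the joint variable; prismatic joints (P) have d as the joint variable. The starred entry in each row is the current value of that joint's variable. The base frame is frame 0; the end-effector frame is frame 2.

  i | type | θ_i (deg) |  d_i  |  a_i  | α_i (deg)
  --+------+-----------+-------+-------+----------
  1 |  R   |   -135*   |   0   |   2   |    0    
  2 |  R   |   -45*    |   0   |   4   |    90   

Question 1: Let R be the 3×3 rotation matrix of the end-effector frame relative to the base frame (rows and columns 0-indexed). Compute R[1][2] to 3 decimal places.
1.000

End-effector z-axis (col 2 of R) = (-0.0000,1.0000,0.0000)
R[1][2] = 1.0000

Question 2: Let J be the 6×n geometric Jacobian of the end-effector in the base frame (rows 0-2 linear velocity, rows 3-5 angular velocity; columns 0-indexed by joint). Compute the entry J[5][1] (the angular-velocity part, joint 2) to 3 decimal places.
1.000

axis z_1 = (0.0000,0.0000,1.0000); lever o_n−o_1 = (-4.0000,-0.0000,0.0000)
cross product → J_v[:, 1] = (0.0000,-4.0000,0.0000)
J_ω[:, 1] = z_1
entry J[5][1] = 1.0000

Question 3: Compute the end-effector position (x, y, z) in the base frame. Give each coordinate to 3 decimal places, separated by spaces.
after link 1: o_1 = (-1.4142, -1.4142, 0.0000)
after link 2: o_2 = (-5.4142, -1.4142, 0.0000)

-5.414 -1.414 0.000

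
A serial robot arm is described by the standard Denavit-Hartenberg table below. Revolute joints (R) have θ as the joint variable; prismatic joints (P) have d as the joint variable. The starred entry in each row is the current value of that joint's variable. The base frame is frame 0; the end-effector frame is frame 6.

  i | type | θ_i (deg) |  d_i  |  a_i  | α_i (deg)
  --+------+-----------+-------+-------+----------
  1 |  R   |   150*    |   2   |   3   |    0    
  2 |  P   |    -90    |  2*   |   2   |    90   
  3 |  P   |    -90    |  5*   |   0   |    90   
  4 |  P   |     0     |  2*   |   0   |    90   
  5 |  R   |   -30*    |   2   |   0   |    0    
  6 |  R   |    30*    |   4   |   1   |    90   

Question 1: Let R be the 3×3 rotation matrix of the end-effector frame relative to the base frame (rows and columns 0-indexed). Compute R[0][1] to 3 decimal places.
-0.866

End-effector y-axis (col 1 of R) = (-0.8660,0.5000,-0.0000)
R[0][1] = -0.8660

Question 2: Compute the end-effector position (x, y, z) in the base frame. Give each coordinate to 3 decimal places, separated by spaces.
-3.464 2.000 3.000

after link 1: o_1 = (-2.5981, 1.5000, 2.0000)
after link 2: o_2 = (-1.5981, 3.2321, 4.0000)
after link 3: o_3 = (2.7321, 0.7321, 4.0000)
after link 4: o_4 = (1.7321, -1.0000, 4.0000)
after link 5: o_5 = (0.0000, -0.0000, 4.0000)
after link 6: o_6 = (-3.4641, 2.0000, 3.0000)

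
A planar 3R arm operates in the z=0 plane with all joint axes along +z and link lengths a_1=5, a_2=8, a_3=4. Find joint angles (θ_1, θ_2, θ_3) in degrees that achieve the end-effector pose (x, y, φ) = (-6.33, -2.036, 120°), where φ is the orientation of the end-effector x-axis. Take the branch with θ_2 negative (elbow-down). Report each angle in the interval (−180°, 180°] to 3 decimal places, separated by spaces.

-46.425 -120.000 -73.575

wrist centre = target − a_3·(cos φ, sin φ) = (-4.3300, -5.5001)
cos θ_2 = (49.0000−5²−8²)/(2·5·8) = -0.5000; θ_2 = -120.0000° (elbow-down)
β = atan2(-5.5001,-4.3300) = -128.2119°; ψ = atan2(-6.9282,1.0000) = -81.7868°
θ_1 = β − ψ = -46.4251°
θ_3 = φ − θ_1 − θ_2 = -73.5749° (wrapped to (-180°,180°])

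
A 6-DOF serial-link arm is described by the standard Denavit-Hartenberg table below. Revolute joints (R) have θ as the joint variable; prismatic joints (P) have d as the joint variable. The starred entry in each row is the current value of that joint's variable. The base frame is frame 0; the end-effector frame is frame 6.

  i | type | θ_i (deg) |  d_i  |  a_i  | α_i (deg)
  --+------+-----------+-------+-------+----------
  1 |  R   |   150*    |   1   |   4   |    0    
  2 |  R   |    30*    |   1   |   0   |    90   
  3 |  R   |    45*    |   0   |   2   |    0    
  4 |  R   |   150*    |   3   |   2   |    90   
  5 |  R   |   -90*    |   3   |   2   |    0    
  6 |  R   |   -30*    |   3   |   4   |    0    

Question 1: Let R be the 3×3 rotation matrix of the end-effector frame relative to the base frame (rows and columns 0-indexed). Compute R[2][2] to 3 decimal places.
0.966

End-effector z-axis (col 2 of R) = (0.2588,0.0000,0.9659)
R[2][2] = 0.9659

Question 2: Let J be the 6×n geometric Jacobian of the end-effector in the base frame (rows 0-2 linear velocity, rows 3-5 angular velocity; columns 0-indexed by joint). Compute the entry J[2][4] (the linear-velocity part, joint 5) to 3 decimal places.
-1.414

axis z_4 = (0.2588,0.0000,0.9659); lever o_n−o_4 = (-0.3789,-5.4641,6.3132)
cross product → J_v[:, 4] = (5.2779,-2.0000,-1.4142)
J_ω[:, 4] = z_4
entry J[2][4] = -1.4142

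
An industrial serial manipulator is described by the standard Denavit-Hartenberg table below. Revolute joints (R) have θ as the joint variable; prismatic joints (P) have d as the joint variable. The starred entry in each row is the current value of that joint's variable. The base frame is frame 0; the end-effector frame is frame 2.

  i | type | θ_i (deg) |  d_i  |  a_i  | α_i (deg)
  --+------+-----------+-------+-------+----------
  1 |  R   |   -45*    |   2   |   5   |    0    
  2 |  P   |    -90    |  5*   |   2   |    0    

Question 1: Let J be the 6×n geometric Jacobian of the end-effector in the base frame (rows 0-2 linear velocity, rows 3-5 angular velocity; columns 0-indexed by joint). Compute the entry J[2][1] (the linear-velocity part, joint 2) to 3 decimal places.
1.000

prismatic axis z_1 = (0.0000,0.0000,1.0000)
J_v[:, 1] = z_1; J_ω[:, 1] = (0,0,0)
entry J[2][1] = 1.0000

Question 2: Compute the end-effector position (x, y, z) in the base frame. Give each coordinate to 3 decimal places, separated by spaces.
2.121 -4.950 7.000

after link 1: o_1 = (3.5355, -3.5355, 2.0000)
after link 2: o_2 = (2.1213, -4.9497, 7.0000)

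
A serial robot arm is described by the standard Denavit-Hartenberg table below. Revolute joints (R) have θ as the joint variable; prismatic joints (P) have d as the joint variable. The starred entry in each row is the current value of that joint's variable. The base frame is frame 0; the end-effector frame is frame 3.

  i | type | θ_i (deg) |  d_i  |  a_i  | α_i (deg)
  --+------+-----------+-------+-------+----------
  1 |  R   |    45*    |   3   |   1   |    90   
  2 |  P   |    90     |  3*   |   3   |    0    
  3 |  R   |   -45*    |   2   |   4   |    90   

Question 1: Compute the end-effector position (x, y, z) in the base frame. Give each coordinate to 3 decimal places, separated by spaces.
6.243 -0.828 8.828

after link 1: o_1 = (0.7071, 0.7071, 3.0000)
after link 2: o_2 = (2.8284, -1.4142, 6.0000)
after link 3: o_3 = (6.2426, -0.8284, 8.8284)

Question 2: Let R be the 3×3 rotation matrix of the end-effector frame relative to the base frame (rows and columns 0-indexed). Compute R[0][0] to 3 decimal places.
End-effector x-axis (col 0 of R) = (0.5000,0.5000,0.7071)
R[0][0] = 0.5000

0.500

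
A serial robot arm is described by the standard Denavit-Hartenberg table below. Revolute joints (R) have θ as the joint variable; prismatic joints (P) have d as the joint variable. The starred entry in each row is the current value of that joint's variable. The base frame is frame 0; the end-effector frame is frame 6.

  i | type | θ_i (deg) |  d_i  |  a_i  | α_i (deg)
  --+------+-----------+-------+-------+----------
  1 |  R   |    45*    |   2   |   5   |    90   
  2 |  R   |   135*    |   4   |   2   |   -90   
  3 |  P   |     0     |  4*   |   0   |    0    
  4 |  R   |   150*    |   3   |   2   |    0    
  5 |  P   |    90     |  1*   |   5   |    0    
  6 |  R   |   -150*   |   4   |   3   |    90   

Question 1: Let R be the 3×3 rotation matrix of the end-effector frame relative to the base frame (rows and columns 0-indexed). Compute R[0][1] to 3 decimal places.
End-effector y-axis (col 1 of R) = (-0.5000,-0.5000,-0.7071)
R[0][1] = -0.5000

-0.500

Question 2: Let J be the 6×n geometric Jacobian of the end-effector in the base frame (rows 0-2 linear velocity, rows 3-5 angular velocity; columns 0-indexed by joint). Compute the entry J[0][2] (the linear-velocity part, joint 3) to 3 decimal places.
prismatic axis z_2 = (-0.5000,-0.5000,-0.7071)
J_v[:, 2] = z_2; J_ω[:, 2] = (0,0,0)
entry J[0][2] = -0.5000

-0.500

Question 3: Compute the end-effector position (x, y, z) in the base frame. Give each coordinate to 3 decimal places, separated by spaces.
after link 1: o_1 = (3.5355, 3.5355, 2.0000)
after link 2: o_2 = (5.3640, -0.2929, 3.4142)
after link 3: o_3 = (3.3640, -2.2929, 0.5858)
after link 4: o_4 = (2.0229, -2.2198, -2.7603)
after link 5: o_5 = (5.8347, -4.5316, -5.2352)
after link 6: o_6 = (1.7134, -4.4103, -8.0636)

1.713 -4.410 -8.064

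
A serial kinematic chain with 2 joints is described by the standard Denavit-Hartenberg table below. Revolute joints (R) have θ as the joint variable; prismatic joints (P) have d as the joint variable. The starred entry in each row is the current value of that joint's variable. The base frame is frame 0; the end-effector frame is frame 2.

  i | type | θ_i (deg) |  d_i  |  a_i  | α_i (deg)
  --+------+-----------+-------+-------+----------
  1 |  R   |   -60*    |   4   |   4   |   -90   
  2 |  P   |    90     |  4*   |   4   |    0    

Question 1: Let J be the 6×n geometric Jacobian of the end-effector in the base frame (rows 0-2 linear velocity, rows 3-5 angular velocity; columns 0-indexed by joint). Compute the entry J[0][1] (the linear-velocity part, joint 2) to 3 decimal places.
0.866

prismatic axis z_1 = (0.8660,0.5000,0.0000)
J_v[:, 1] = z_1; J_ω[:, 1] = (0,0,0)
entry J[0][1] = 0.8660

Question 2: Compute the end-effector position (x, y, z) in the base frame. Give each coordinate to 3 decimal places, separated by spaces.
5.464 -1.464 0.000

after link 1: o_1 = (2.0000, -3.4641, 4.0000)
after link 2: o_2 = (5.4641, -1.4641, 0.0000)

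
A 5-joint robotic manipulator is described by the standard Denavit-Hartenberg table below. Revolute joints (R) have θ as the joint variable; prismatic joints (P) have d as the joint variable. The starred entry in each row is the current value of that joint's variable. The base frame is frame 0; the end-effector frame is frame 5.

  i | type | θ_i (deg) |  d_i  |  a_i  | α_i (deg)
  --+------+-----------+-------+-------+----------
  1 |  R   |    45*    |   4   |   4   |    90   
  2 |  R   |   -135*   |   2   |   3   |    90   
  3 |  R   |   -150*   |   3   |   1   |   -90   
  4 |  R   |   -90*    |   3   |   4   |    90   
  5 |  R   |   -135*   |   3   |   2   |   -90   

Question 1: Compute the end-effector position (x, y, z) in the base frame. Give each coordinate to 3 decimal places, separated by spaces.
-1.577 -3.877 4.043

after link 1: o_1 = (2.8284, 2.8284, 4.0000)
after link 2: o_2 = (2.7426, -0.0858, 1.8787)
after link 3: o_3 = (1.3221, -0.7992, 4.6124)
after link 4: o_4 = (-3.2650, -1.7121, 6.3801)
after link 5: o_5 = (-1.5767, -3.8772, 4.0430)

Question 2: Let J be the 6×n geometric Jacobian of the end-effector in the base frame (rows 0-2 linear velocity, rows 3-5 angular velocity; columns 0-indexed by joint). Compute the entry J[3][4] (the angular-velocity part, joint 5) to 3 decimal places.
axis z_4 = (-0.0795,-0.7866,-0.6124); lever o_n−o_4 = (1.6883,-2.1651,-2.3371)
cross product → J_v[:, 4] = (0.5125,-1.2196,1.5000)
J_ω[:, 4] = z_4
entry J[3][4] = -0.0795

-0.079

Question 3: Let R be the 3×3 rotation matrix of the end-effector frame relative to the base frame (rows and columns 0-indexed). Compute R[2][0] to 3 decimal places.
-0.250

End-effector x-axis (col 0 of R) = (0.9633,0.0973,-0.2500)
R[2][0] = -0.2500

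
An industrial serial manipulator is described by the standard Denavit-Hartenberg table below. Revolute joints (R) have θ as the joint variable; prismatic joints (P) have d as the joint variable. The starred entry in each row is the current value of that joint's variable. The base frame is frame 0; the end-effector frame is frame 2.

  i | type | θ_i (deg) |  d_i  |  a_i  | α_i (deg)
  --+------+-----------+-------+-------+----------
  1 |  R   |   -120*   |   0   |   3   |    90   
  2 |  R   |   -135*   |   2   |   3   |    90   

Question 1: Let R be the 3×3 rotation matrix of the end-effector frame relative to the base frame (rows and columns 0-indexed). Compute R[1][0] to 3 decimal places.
End-effector x-axis (col 0 of R) = (0.3536,0.6124,-0.7071)
R[1][0] = 0.6124

0.612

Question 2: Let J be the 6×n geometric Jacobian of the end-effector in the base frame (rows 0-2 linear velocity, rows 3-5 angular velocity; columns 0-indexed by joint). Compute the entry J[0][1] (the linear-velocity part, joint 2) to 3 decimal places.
axis z_1 = (-0.8660,0.5000,0.0000); lever o_n−o_1 = (-0.6714,2.8371,-2.1213)
cross product → J_v[:, 1] = (-1.0607,-1.8371,-2.1213)
J_ω[:, 1] = z_1
entry J[0][1] = -1.0607

-1.061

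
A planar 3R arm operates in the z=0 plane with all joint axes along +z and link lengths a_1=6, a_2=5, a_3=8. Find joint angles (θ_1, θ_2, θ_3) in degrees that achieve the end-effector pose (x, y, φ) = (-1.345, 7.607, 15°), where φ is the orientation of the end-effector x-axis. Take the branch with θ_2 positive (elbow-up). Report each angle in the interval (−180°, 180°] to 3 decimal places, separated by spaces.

wrist centre = target − a_3·(cos φ, sin φ) = (-9.0724, 5.5364)
cos θ_2 = (112.9608−6²−5²)/(2·6·5) = 0.8660; θ_2 = 30.0014° (elbow-up)
β = atan2(5.5364,-9.0724) = 148.6063°; ψ = atan2(2.5001,10.3301) = 13.6052°
θ_1 = β − ψ = 135.0011°
θ_3 = φ − θ_1 − θ_2 = -150.0025° (wrapped to (-180°,180°])

135.001 30.001 -150.002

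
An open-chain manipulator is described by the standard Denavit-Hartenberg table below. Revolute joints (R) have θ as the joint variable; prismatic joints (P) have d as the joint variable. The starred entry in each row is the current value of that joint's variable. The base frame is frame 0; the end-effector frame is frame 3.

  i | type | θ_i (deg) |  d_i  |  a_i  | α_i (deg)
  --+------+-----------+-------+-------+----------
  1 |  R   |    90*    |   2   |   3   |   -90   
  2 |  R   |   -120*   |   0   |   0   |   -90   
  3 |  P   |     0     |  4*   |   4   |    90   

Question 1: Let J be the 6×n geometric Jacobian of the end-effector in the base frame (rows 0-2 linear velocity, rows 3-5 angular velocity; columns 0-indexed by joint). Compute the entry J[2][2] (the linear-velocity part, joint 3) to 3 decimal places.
0.500

prismatic axis z_2 = (0.0000,0.8660,0.5000)
J_v[:, 2] = z_2; J_ω[:, 2] = (0,0,0)
entry J[2][2] = 0.5000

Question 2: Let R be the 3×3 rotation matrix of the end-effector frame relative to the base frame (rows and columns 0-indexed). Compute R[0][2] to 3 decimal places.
End-effector z-axis (col 2 of R) = (-1.0000,0.0000,0.0000)
R[0][2] = -1.0000

-1.000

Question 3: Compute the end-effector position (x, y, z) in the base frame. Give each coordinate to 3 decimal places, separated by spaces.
0.000 4.464 7.464

after link 1: o_1 = (0.0000, 3.0000, 2.0000)
after link 2: o_2 = (0.0000, 3.0000, 2.0000)
after link 3: o_3 = (0.0000, 4.4641, 7.4641)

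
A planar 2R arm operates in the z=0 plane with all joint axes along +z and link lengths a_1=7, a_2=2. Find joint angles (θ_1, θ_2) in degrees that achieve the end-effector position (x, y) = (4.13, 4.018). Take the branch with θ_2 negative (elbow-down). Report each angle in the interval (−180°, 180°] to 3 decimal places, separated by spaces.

58.420 -134.999

cos θ_2 = (33.2012−7²−2²)/(2·7·2) = -0.7071; θ_2 = -134.9994° (elbow-down)
β = atan2(4.0180,4.1300) = 44.2125°; ψ = atan2(-1.4142,5.5858) = -14.2077°
θ_1 = β − ψ = 58.4202°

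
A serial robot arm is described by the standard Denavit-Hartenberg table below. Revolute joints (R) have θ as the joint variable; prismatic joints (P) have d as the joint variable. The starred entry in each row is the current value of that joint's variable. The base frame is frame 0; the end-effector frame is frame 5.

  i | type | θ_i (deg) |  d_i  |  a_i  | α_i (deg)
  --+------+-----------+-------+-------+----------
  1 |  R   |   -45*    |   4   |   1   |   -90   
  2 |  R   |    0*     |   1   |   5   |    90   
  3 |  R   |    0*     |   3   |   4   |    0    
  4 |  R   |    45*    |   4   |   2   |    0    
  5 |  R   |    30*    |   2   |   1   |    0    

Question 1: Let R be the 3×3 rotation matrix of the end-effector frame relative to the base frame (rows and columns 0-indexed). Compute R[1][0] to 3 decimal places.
End-effector x-axis (col 0 of R) = (0.8660,0.5000,0.0000)
R[1][0] = 0.5000

0.500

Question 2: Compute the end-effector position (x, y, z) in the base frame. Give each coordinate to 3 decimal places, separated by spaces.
after link 1: o_1 = (0.7071, -0.7071, 4.0000)
after link 2: o_2 = (4.9497, -3.5355, 4.0000)
after link 3: o_3 = (7.7782, -6.3640, 7.0000)
after link 4: o_4 = (9.7782, -6.3640, 11.0000)
after link 5: o_5 = (10.6442, -5.8640, 13.0000)

10.644 -5.864 13.000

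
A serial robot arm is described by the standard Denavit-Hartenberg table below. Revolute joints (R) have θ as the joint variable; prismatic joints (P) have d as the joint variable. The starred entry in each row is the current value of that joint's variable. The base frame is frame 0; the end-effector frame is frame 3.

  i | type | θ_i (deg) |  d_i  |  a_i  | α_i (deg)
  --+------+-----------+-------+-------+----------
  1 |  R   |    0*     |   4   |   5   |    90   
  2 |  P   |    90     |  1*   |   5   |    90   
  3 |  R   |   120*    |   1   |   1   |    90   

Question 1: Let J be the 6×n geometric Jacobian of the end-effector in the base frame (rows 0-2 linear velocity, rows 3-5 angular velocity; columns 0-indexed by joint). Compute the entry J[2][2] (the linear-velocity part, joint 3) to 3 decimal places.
-0.866

axis z_2 = (1.0000,-0.0000,-0.0000); lever o_n−o_2 = (1.0000,-0.8660,-0.5000)
cross product → J_v[:, 2] = (-0.0000,0.5000,-0.8660)
J_ω[:, 2] = z_2
entry J[2][2] = -0.8660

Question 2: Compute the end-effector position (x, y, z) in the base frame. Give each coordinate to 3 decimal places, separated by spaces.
after link 1: o_1 = (5.0000, 0.0000, 4.0000)
after link 2: o_2 = (5.0000, -1.0000, 9.0000)
after link 3: o_3 = (6.0000, -1.8660, 8.5000)

6.000 -1.866 8.500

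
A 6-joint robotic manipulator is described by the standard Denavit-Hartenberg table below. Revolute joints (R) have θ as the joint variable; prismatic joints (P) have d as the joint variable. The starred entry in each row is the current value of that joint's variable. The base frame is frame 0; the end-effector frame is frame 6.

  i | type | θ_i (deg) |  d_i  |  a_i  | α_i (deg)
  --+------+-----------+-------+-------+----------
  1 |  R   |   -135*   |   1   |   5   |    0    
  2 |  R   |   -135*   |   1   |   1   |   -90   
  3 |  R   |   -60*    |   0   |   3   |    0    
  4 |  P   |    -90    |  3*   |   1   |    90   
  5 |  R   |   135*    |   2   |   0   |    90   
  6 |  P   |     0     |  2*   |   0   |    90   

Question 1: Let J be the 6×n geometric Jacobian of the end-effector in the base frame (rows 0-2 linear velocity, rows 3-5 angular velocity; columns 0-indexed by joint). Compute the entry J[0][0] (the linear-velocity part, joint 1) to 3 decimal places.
4.126

axis z_0 = ẑ; lever o_n−o_0 = (-7.9497,-4.1263,4.0731)
cross product → J_v[:, 0] = (4.1263,-7.9497,0.0000)
J_ω[:, 0] = z_0
entry J[0][0] = 4.1263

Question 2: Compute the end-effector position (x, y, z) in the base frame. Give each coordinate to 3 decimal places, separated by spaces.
after link 1: o_1 = (-3.5355, -3.5355, 1.0000)
after link 2: o_2 = (-3.5355, -2.5355, 2.0000)
after link 3: o_3 = (-3.5355, -1.0355, 4.5981)
after link 4: o_4 = (-6.5355, -1.9016, 5.0981)
after link 5: o_5 = (-6.5355, -2.9016, 3.3660)
after link 6: o_6 = (-7.9497, -4.1263, 4.0731)

-7.950 -4.126 4.073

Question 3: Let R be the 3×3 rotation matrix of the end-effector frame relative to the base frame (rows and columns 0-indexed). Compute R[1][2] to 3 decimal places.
End-effector z-axis (col 2 of R) = (-0.0000,0.5000,0.8660)
R[1][2] = 0.5000

0.500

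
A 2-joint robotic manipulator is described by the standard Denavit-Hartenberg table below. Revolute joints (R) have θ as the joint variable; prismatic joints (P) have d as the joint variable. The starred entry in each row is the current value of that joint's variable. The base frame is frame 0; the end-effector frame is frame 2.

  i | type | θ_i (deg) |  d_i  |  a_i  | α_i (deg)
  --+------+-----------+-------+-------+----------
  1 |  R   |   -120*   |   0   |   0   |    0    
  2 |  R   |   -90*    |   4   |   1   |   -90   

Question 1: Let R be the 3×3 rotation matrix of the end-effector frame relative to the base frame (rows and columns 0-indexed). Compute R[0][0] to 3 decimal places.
-0.866

End-effector x-axis (col 0 of R) = (-0.8660,0.5000,0.0000)
R[0][0] = -0.8660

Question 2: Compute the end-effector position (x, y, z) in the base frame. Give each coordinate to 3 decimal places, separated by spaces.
after link 1: o_1 = (0.0000, 0.0000, 0.0000)
after link 2: o_2 = (-0.8660, 0.5000, 4.0000)

-0.866 0.500 4.000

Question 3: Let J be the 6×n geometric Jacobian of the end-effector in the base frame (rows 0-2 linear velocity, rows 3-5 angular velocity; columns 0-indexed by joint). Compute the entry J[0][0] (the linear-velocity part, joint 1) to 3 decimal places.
-0.500

axis z_0 = ẑ; lever o_n−o_0 = (-0.8660,0.5000,4.0000)
cross product → J_v[:, 0] = (-0.5000,-0.8660,0.0000)
J_ω[:, 0] = z_0
entry J[0][0] = -0.5000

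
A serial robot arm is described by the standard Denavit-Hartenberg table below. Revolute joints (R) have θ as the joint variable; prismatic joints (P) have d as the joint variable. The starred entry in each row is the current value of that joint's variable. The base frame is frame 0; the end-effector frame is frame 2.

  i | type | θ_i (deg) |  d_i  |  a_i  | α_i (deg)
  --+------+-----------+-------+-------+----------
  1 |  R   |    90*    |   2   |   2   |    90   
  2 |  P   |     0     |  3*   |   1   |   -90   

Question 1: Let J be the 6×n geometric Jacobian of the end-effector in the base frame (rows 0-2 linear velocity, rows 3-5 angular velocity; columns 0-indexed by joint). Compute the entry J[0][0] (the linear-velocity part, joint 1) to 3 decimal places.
-3.000

axis z_0 = ẑ; lever o_n−o_0 = (3.0000,3.0000,2.0000)
cross product → J_v[:, 0] = (-3.0000,3.0000,0.0000)
J_ω[:, 0] = z_0
entry J[0][0] = -3.0000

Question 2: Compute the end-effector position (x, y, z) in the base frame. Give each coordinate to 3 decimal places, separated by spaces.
3.000 3.000 2.000

after link 1: o_1 = (0.0000, 2.0000, 2.0000)
after link 2: o_2 = (3.0000, 3.0000, 2.0000)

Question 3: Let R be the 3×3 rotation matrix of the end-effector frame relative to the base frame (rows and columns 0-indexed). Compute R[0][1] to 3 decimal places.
End-effector y-axis (col 1 of R) = (-1.0000,0.0000,0.0000)
R[0][1] = -1.0000

-1.000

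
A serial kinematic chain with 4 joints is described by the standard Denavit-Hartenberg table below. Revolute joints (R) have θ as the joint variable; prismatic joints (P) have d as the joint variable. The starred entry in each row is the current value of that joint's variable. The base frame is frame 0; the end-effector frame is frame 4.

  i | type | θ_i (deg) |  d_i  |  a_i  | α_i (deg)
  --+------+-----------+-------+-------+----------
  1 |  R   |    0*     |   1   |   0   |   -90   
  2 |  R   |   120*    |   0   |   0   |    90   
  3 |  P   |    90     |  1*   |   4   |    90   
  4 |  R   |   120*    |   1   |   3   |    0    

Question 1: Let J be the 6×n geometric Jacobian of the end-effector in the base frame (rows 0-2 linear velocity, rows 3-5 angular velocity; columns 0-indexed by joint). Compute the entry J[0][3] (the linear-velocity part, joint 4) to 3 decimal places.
-1.299

axis z_3 = (-0.5000,-0.0000,-0.8660); lever o_n−o_3 = (1.7500,-1.5000,-2.1651)
cross product → J_v[:, 3] = (-1.2990,-2.5981,0.7500)
J_ω[:, 3] = z_3
entry J[0][3] = -1.2990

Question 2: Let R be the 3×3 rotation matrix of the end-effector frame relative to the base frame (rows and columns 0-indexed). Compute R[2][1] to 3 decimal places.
0.250

End-effector y-axis (col 1 of R) = (-0.4330,-0.8660,0.2500)
R[2][1] = 0.2500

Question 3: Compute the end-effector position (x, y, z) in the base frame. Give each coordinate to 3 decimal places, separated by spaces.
after link 1: o_1 = (0.0000, 0.0000, 1.0000)
after link 2: o_2 = (0.0000, 0.0000, 1.0000)
after link 3: o_3 = (0.8660, 4.0000, 0.5000)
after link 4: o_4 = (2.6160, 2.5000, -1.6651)

2.616 2.500 -1.665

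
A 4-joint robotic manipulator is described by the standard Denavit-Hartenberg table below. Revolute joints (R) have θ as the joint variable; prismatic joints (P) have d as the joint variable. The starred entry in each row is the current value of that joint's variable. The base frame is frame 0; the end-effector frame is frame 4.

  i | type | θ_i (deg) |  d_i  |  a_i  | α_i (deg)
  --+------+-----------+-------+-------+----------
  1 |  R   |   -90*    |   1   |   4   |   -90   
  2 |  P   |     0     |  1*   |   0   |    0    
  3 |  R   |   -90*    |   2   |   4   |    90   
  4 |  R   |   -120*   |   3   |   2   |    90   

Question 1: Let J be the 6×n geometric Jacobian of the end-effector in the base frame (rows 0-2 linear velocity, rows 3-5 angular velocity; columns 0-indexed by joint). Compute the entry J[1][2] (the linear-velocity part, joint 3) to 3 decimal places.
axis z_2 = (1.0000,0.0000,0.0000); lever o_n−o_2 = (0.2679,3.0000,3.0000)
cross product → J_v[:, 2] = (0.0000,-3.0000,3.0000)
J_ω[:, 2] = z_2
entry J[1][2] = -3.0000

-3.000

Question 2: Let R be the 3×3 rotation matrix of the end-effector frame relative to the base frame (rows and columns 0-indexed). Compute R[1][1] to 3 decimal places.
1.000

End-effector y-axis (col 1 of R) = (-0.0000,1.0000,0.0000)
R[1][1] = 1.0000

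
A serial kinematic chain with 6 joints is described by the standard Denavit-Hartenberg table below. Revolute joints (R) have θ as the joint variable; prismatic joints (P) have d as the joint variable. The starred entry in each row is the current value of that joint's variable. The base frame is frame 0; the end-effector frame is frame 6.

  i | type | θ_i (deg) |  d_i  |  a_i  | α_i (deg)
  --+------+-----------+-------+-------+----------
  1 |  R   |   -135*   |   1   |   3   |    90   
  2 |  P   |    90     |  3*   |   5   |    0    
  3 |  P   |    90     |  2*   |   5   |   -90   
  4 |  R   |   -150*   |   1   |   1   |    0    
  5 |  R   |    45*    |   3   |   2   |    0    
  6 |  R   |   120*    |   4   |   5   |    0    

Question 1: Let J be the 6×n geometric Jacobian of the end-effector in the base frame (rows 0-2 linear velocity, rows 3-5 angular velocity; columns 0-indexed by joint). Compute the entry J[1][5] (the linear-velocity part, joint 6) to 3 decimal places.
axis z_5 = (-0.0000,0.0000,-1.0000); lever o_n−o_5 = (4.3301,2.5000,-4.0000)
cross product → J_v[:, 5] = (2.5000,-4.3301,-0.0000)
J_ω[:, 5] = z_5
entry J[1][5] = -4.3301

-4.330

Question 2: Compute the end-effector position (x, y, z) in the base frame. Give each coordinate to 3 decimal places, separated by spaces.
after link 1: o_1 = (-2.1213, -2.1213, 1.0000)
after link 2: o_2 = (-4.2426, -0.0000, 6.0000)
after link 3: o_3 = (-2.1213, 4.9497, 6.0000)
after link 4: o_4 = (-3.0872, 4.6909, 5.0000)
after link 5: o_5 = (-4.8193, 5.6909, 2.0000)
after link 6: o_6 = (-0.4892, 8.1909, -2.0000)

-0.489 8.191 -2.000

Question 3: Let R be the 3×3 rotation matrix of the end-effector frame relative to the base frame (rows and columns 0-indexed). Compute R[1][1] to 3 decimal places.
-0.866

End-effector y-axis (col 1 of R) = (0.5000,-0.8660,-0.0000)
R[1][1] = -0.8660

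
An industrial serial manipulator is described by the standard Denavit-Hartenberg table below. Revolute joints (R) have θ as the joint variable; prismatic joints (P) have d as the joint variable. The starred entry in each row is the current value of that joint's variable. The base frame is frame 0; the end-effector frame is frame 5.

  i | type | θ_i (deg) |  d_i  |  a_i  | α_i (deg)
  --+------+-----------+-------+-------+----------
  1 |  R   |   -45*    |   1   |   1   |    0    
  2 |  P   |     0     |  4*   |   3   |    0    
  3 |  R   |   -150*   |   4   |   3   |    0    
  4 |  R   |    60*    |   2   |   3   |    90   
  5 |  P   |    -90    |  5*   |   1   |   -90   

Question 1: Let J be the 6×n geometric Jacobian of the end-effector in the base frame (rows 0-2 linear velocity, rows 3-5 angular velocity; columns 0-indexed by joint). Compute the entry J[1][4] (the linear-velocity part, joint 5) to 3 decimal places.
0.707

prismatic axis z_4 = (-0.7071,0.7071,0.0000)
J_v[:, 4] = z_4; J_ω[:, 4] = (0,0,0)
entry J[1][4] = 0.7071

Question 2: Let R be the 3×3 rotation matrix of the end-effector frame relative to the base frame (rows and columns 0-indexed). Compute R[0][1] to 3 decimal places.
0.707

End-effector y-axis (col 1 of R) = (0.7071,-0.7071,-0.0000)
R[0][1] = 0.7071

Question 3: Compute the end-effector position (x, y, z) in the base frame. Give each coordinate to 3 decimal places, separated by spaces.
-5.726 -0.638 10.000

after link 1: o_1 = (0.7071, -0.7071, 1.0000)
after link 2: o_2 = (2.8284, -2.8284, 5.0000)
after link 3: o_3 = (-0.0694, -2.0520, 9.0000)
after link 4: o_4 = (-2.1907, -4.1733, 11.0000)
after link 5: o_5 = (-5.7262, -0.6378, 10.0000)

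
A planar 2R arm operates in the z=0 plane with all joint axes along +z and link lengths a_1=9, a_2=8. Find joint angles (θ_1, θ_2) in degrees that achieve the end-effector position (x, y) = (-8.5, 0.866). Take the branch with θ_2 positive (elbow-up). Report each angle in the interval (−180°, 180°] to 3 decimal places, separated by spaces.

cos θ_2 = (73.0000−9²−8²)/(2·9·8) = -0.5000; θ_2 = 120.0000° (elbow-up)
β = atan2(0.8660,-8.5000) = 174.1826°; ψ = atan2(6.9282,5.0000) = 54.1825°
θ_1 = β − ψ = 120.0002°

120.000 120.000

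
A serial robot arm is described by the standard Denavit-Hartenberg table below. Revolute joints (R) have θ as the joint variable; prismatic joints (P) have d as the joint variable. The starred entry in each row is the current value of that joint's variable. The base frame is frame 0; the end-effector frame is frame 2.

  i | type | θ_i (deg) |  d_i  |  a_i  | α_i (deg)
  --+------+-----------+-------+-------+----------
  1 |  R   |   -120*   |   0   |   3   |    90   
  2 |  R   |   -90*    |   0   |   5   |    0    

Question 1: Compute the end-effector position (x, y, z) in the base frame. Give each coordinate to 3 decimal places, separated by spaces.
-1.500 -2.598 -5.000

after link 1: o_1 = (-1.5000, -2.5981, 0.0000)
after link 2: o_2 = (-1.5000, -2.5981, -5.0000)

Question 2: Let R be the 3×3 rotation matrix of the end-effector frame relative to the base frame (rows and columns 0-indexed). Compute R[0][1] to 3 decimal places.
End-effector y-axis (col 1 of R) = (-0.5000,-0.8660,0.0000)
R[0][1] = -0.5000

-0.500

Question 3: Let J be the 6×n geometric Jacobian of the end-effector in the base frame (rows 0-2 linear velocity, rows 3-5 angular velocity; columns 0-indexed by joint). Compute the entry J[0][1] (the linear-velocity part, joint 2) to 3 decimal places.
-2.500

axis z_1 = (-0.8660,0.5000,0.0000); lever o_n−o_1 = (-0.0000,0.0000,-5.0000)
cross product → J_v[:, 1] = (-2.5000,-4.3301,0.0000)
J_ω[:, 1] = z_1
entry J[0][1] = -2.5000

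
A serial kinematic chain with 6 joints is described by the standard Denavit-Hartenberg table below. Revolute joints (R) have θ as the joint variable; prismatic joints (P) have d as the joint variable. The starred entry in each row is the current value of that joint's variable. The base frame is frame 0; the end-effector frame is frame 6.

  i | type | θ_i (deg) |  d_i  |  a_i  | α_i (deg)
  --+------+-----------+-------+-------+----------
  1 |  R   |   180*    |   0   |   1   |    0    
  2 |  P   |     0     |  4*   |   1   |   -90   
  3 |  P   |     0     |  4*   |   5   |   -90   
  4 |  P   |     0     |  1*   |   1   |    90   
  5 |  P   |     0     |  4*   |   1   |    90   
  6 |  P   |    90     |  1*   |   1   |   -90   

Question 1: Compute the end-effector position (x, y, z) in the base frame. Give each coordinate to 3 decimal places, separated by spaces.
after link 1: o_1 = (-1.0000, 0.0000, 0.0000)
after link 2: o_2 = (-2.0000, 0.0000, 4.0000)
after link 3: o_3 = (-7.0000, -4.0000, 4.0000)
after link 4: o_4 = (-8.0000, -4.0000, 3.0000)
after link 5: o_5 = (-9.0000, -8.0000, 3.0000)
after link 6: o_6 = (-9.0000, -9.0000, 4.0000)

-9.000 -9.000 4.000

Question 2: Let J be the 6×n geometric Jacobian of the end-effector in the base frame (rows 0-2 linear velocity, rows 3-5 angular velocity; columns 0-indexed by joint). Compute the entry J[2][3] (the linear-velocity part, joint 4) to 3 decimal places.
prismatic axis z_3 = (-0.0000,-0.0000,-1.0000)
J_v[:, 3] = z_3; J_ω[:, 3] = (0,0,0)
entry J[2][3] = -1.0000

-1.000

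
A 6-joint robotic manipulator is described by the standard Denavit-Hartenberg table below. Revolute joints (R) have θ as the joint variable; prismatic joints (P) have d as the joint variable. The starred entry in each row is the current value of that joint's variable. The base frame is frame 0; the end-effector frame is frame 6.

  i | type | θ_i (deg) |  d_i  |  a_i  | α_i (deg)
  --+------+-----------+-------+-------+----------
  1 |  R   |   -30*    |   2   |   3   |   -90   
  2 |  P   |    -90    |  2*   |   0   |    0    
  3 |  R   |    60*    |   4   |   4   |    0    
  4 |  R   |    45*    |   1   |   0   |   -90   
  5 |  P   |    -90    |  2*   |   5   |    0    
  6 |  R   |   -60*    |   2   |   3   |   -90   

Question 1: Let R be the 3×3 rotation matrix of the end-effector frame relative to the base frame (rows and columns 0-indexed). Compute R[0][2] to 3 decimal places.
End-effector z-axis (col 2 of R) = (0.8513,0.5085,-0.1294)
R[0][2] = 0.8513

0.851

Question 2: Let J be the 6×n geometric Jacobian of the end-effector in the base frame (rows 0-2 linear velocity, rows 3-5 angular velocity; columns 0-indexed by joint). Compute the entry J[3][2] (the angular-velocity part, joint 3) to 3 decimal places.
axis z_2 = (0.5000,0.8660,0.0000); lever o_n−o_2 = (5.6801,9.9997,-1.1913)
cross product → J_v[:, 2] = (-1.0317,0.5956,0.0807)
J_ω[:, 2] = z_2
entry J[3][2] = 0.5000

0.500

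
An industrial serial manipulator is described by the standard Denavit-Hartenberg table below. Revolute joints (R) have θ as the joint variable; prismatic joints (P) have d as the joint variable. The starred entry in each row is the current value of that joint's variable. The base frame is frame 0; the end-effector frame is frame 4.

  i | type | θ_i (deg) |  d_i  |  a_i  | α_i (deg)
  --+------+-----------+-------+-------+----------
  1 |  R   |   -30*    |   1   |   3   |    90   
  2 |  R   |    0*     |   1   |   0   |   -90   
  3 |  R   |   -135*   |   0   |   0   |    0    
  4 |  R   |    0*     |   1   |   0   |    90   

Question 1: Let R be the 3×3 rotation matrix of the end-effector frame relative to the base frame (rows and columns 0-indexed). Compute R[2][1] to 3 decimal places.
End-effector y-axis (col 1 of R) = (0.0000,-0.0000,1.0000)
R[2][1] = 1.0000

1.000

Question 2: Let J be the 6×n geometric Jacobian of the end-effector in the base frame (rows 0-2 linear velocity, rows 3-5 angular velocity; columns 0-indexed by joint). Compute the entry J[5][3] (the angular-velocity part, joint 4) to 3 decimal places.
1.000

axis z_3 = (0.0000,0.0000,1.0000); lever o_n−o_3 = (0.0000,0.0000,1.0000)
cross product → J_v[:, 3] = (0.0000,0.0000,0.0000)
J_ω[:, 3] = z_3
entry J[5][3] = 1.0000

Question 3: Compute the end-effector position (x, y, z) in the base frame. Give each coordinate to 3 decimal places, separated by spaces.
after link 1: o_1 = (2.5981, -1.5000, 1.0000)
after link 2: o_2 = (2.0981, -2.3660, 1.0000)
after link 3: o_3 = (2.0981, -2.3660, 1.0000)
after link 4: o_4 = (2.0981, -2.3660, 2.0000)

2.098 -2.366 2.000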